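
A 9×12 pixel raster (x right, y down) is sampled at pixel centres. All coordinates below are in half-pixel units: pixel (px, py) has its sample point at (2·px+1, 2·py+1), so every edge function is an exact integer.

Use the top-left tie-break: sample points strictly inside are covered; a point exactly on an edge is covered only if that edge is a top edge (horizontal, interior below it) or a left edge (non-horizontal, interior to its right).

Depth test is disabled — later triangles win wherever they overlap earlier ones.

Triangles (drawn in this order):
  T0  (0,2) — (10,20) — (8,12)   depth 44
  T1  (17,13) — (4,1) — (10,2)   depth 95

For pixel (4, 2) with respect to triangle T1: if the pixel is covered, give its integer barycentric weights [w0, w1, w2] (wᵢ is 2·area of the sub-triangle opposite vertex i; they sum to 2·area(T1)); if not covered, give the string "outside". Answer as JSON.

T0:
  2·area = 44  (B↔C swapped to make it positive)
  edge (0, 2)→(8, 12): d=(8,10) right/bottom  bias=-1
  edge (8, 12)→(10, 20): d=(2,8) right/bottom  bias=-1
  edge (10, 20)→(0, 2): d=(-10,-18) top-left  bias=+0
    (1,3)@(3, 7): e=[10,30,4] → #
    (2,3)@(5, 7): e=[-10,14,40] → ·
    (1,4)@(3, 9): e=[26,34,-16] → ·
    (2,4)@(5, 9): e=[6,18,20] → #
    (3,4)@(7, 9): e=[-14,2,56] → ·
    (2,5)@(5, 11): e=[22,22,0] → #  [on edge]
    (3,5)@(7, 11): e=[2,6,36] → #
    (4,5)@(9, 11): e=[-18,-10,72] → ·
    (2,6)@(5, 13): e=[38,26,-20] → ·
    (3,6)@(7, 13): e=[18,10,16] → #
    (4,6)@(9, 13): e=[-2,-6,52] → ·
    (3,7)@(7, 15): e=[34,14,-4] → ·
  covered (6 px):
    · · · · · · · · ·
    · · · · · · · · ·
    · · · · · · · · ·
    · # · · · · · · ·
    · · # · · · · · ·
    · · # # · · · · ·
    · · · # · · · · ·
    · · · · · · · · ·
    · · · · # · · · ·
    · · · · · · · · ·
    · · · · · · · · ·
    · · · · · · · · ·
T1:
  2·area = 59
  edge (17, 13)→(4, 1): d=(-13,-12) top-left  bias=+0
  edge (4, 1)→(10, 2): d=(6,1) right/bottom  bias=-1
  edge (10, 2)→(17, 13): d=(7,11) right/bottom  bias=-1
    (3,1)@(7, 3): e=[10,9,40] → #
    (4,1)@(9, 3): e=[34,7,18] → #
    (5,1)@(11, 3): e=[58,5,-4] → ·
    (3,2)@(7, 5): e=[-16,21,54] → ·
    (4,2)@(9, 5): e=[8,19,32] → #
    (5,2)@(11, 5): e=[32,17,10] → #
    (6,2)@(13, 5): e=[56,15,-12] → ·
    (4,3)@(9, 7): e=[-18,31,46] → ·
    (5,3)@(11, 7): e=[6,29,24] → #
    (6,3)@(13, 7): e=[30,27,2] → #
    (7,3)@(15, 7): e=[54,25,-20] → ·
    (5,4)@(11, 9): e=[-20,41,38] → ·
    (8,6)@(17, 13): e=[0,59,0] → ·  [on edge]
  covered (8 px):
    · · · · · · · · ·
    · · · # # · · · ·
    · · · · # # · · ·
    · · · · · # # · ·
    · · · · · · # · ·
    · · · · · · · # ·
    · · · · · · · · ·
    · · · · · · · · ·
    · · · · · · · · ·
    · · · · · · · · ·
    · · · · · · · · ·
    · · · · · · · · ·

Answer: [19,32,8]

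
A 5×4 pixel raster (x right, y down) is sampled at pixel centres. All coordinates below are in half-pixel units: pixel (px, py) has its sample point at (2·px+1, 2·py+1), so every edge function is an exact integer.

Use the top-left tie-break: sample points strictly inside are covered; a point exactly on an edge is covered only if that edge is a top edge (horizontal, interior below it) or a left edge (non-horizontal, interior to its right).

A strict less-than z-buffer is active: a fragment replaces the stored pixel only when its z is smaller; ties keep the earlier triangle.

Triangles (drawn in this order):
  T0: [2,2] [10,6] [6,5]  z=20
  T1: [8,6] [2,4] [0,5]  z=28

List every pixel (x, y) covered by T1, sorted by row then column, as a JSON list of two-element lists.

T0:
  2·area = 8
  edge (2, 2)→(10, 6): d=(8,4) right/bottom  bias=-1
  edge (10, 6)→(6, 5): d=(-4,-1) top-left  bias=+0
  edge (6, 5)→(2, 2): d=(-4,-3) top-left  bias=+0
    (3,2)@(7, 5): e=[4,1,3] → X
    (4,2)@(9, 5): e=[-4,3,9] → .
    (3,3)@(7, 7): e=[20,-7,-5] → .
  covered (1 px):
    . . . . .
    . . . . .
    . . . X .
    . . . . .
T1:
  2·area = 10  (B↔C swapped to make it positive)
  edge (8, 6)→(0, 5): d=(-8,-1) top-left  bias=+0
  edge (0, 5)→(2, 4): d=(2,-1) top-left  bias=+0
  edge (2, 4)→(8, 6): d=(6,2) right/bottom  bias=-1
    (0,2)@(1, 5): e=[1,1,8] → X
    (1,2)@(3, 5): e=[3,3,4] → X
    (2,2)@(5, 5): e=[5,5,0] → .  [on edge]
    (0,3)@(1, 7): e=[-15,5,20] → .
    (1,3)@(3, 7): e=[-13,7,16] → .
  covered (2 px):
    . . . . .
    . . . . .
    X X . . .
    . . . . .

Final: [[0,2],[1,2]]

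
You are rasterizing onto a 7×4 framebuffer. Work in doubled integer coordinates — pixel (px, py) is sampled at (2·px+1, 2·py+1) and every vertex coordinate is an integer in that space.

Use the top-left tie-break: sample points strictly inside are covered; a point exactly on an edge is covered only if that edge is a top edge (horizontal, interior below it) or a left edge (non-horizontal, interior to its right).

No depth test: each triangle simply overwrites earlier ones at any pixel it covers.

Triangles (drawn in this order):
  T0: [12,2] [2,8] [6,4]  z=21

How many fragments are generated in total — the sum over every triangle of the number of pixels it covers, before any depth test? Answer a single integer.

T0:
  2·area = 16
  edge (12, 2)→(2, 8): d=(-10,6) right/bottom  bias=-1
  edge (2, 8)→(6, 4): d=(4,-4) top-left  bias=+0
  edge (6, 4)→(12, 2): d=(6,-2) top-left  bias=+0
    (4,0)@(9, 1): e=[28,0,-12] → ·  [on edge]
    (3,1)@(7, 3): e=[20,0,-4] → ·  [on edge]
    (4,1)@(9, 3): e=[8,8,0] → #  [on edge]
    (5,1)@(11, 3): e=[-4,16,4] → ·
    (1,2)@(3, 5): e=[24,-8,0] → ·  [on edge]
    (2,2)@(5, 5): e=[12,0,4] → #  [on edge]
    (3,2)@(7, 5): e=[0,8,8] → ·  [on edge]
    (4,2)@(9, 5): e=[-12,16,12] → ·
    (1,3)@(3, 7): e=[4,0,12] → #  [on edge]
    (2,3)@(5, 7): e=[-8,8,16] → ·
  covered (3 px):
    · · · · · · ·
    · · · · # · ·
    · · # · · · ·
    · # · · · · ·

Final: 3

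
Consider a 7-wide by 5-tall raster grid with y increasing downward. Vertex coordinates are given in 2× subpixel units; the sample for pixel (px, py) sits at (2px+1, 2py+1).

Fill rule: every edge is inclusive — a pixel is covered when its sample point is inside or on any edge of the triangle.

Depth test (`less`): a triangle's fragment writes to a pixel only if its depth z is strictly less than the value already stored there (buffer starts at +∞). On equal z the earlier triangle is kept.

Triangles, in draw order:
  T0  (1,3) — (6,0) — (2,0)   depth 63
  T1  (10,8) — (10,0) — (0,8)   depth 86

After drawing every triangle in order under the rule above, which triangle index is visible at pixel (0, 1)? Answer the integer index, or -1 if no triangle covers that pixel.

T0:
  2·area = 12  (B↔C swapped to make it positive)
  edge (1, 3)→(2, 0): d=(1,-3) inclusive
  edge (2, 0)→(6, 0): d=(4,0) inclusive
  edge (6, 0)→(1, 3): d=(-5,3) inclusive
    (1,0)@(3, 1): e=[4,4,4] → █
    (2,0)@(5, 1): e=[10,4,-2] → ·
    (0,1)@(1, 3): e=[0,12,0] → █  [on edge]
    (1,1)@(3, 3): e=[6,12,-6] → ·
    (0,2)@(1, 5): e=[2,20,-10] → ·
  covered (2 px):
    · █ · · · · ·
    █ · · · · · ·
    · · · · · · ·
    · · · · · · ·
    · · · · · · ·
T1:
  2·area = 80  (B↔C swapped to make it positive)
  edge (10, 8)→(0, 8): d=(-10,0) inclusive
  edge (0, 8)→(10, 0): d=(10,-8) inclusive
  edge (10, 0)→(10, 8): d=(0,8) inclusive
    (4,0)@(9, 1): e=[70,2,8] → █
    (5,0)@(11, 1): e=[70,18,-8] → ·
    (3,1)@(7, 3): e=[50,6,24] → █
    (5,1)@(11, 3): e=[50,38,-8] → ·
    (2,2)@(5, 5): e=[30,10,40] → █
    (5,2)@(11, 5): e=[30,58,-8] → ·
    (1,3)@(3, 7): e=[10,14,56] → █
    (5,3)@(11, 7): e=[10,78,-8] → ·
    (1,4)@(3, 9): e=[-10,34,56] → ·
    (2,4)@(5, 9): e=[-10,50,40] → ·
    (3,4)@(7, 9): e=[-10,66,24] → ·
    (4,4)@(9, 9): e=[-10,82,8] → ·
  covered (10 px):
    · · · · █ · ·
    · · · █ █ · ·
    · · █ █ █ · ·
    · █ █ █ █ · ·
    · · · · · · ·

Z-buffer (winner per pixel, '.' = empty):
  . 0 . . 1 . .
  0 . . 1 1 . .
  . . 1 1 1 . .
  . 1 1 1 1 . .
  . . . . . . .

Answer: 0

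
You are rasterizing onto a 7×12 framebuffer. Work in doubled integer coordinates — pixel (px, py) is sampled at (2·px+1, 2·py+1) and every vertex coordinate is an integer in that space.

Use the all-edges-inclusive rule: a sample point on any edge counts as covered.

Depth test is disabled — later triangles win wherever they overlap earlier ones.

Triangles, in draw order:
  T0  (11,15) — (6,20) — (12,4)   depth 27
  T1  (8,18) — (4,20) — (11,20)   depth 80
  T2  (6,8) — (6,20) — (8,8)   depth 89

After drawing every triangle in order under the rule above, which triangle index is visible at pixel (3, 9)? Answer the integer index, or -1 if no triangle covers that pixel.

T0:
  2·area = 50
  edge (11, 15)→(6, 20): d=(-5,5) inclusive
  edge (6, 20)→(12, 4): d=(6,-16) inclusive
  edge (12, 4)→(11, 15): d=(-1,11) inclusive
    (5,3)@(11, 7): e=[40,2,8] → █
    (6,3)@(13, 7): e=[30,34,-14] → ·
    (5,4)@(11, 9): e=[30,14,6] → █
    (6,4)@(13, 9): e=[20,46,-16] → ·
    (5,5)@(11, 11): e=[20,26,4] → █
    (6,5)@(13, 11): e=[10,58,-18] → ·
    (4,6)@(9, 13): e=[20,6,24] → █
    (6,6)@(13, 13): e=[0,70,-20] → ·  [on edge]
    (4,7)@(9, 15): e=[10,18,22] → █
    (5,7)@(11, 15): e=[0,50,0] → █  [on edge]
    (6,7)@(13, 15): e=[-10,82,-22] → ·
    (4,8)@(9, 17): e=[0,30,20] → █  [on edge]
    (3,9)@(7, 19): e=[0,10,40] → █  [on edge]
    (2,10)@(5, 21): e=[0,-10,60] → ·  [on edge]
    (1,11)@(3, 23): e=[0,-30,80] → ·  [on edge]
  covered (9 px):
    · · · · · · ·
    · · · · · · ·
    · · · · · · ·
    · · · · · █ ·
    · · · · · █ ·
    · · · · · █ ·
    · · · · █ █ ·
    · · · · █ █ ·
    · · · · █ · ·
    · · · █ · · ·
    · · · · · · ·
    · · · · · · ·
T1:
  2·area = 14  (B↔C swapped to make it positive)
  edge (8, 18)→(11, 20): d=(3,2) inclusive
  edge (11, 20)→(4, 20): d=(-7,0) inclusive
  edge (4, 20)→(8, 18): d=(4,-2) inclusive
    (3,9)@(7, 19): e=[5,7,2] → █
    (4,9)@(9, 19): e=[1,7,6] → █
    (5,9)@(11, 19): e=[-3,7,10] → ·
    (3,10)@(7, 21): e=[11,-7,10] → ·
    (4,10)@(9, 21): e=[7,-7,14] → ·
  covered (2 px):
    · · · · · · ·
    · · · · · · ·
    · · · · · · ·
    · · · · · · ·
    · · · · · · ·
    · · · · · · ·
    · · · · · · ·
    · · · · · · ·
    · · · · · · ·
    · · · █ █ · ·
    · · · · · · ·
    · · · · · · ·
T2:
  2·area = 24  (B↔C swapped to make it positive)
  edge (6, 8)→(8, 8): d=(2,0) inclusive
  edge (8, 8)→(6, 20): d=(-2,12) inclusive
  edge (6, 20)→(6, 8): d=(0,-12) inclusive
    (3,4)@(7, 9): e=[2,10,12] → █
    (4,4)@(9, 9): e=[2,-14,36] → ·
    (3,5)@(7, 11): e=[6,6,12] → █
    (4,5)@(9, 11): e=[6,-18,36] → ·
    (3,6)@(7, 13): e=[10,2,12] → █
    (4,6)@(9, 13): e=[10,-22,36] → ·
    (3,7)@(7, 15): e=[14,-2,12] → ·
  covered (3 px):
    · · · · · · ·
    · · · · · · ·
    · · · · · · ·
    · · · · · · ·
    · · · █ · · ·
    · · · █ · · ·
    · · · █ · · ·
    · · · · · · ·
    · · · · · · ·
    · · · · · · ·
    · · · · · · ·
    · · · · · · ·

Z-buffer (winner per pixel, '.' = empty):
  . . . . . . .
  . . . . . . .
  . . . . . . .
  . . . . . 0 .
  . . . 2 . 0 .
  . . . 2 . 0 .
  . . . 2 0 0 .
  . . . . 0 0 .
  . . . . 0 . .
  . . . 1 1 . .
  . . . . . . .
  . . . . . . .

Final: 1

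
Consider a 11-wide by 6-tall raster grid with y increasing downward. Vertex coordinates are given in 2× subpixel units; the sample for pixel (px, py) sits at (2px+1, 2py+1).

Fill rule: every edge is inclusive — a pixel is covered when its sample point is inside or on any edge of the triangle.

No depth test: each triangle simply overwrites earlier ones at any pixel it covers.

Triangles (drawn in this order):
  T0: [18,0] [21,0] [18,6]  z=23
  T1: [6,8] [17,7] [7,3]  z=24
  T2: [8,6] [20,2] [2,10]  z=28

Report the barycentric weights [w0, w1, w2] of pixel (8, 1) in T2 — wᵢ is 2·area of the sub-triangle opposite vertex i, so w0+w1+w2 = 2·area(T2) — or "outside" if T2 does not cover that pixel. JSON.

T0:
  2·area = 18
  edge (18, 0)→(21, 0): d=(3,0) inclusive
  edge (21, 0)→(18, 6): d=(-3,6) inclusive
  edge (18, 6)→(18, 0): d=(0,-6) inclusive
    (9,0)@(19, 1): e=[3,9,6] → █
    (10,0)@(21, 1): e=[3,-3,18] → ·
    (9,1)@(19, 3): e=[9,3,6] → █
    (10,1)@(21, 3): e=[9,-9,18] → ·
    (9,2)@(19, 5): e=[15,-3,6] → ·
  covered (2 px):
    · · · · · · · · · █ ·
    · · · · · · · · · █ ·
    · · · · · · · · · · ·
    · · · · · · · · · · ·
    · · · · · · · · · · ·
    · · · · · · · · · · ·
T1:
  2·area = 54  (B↔C swapped to make it positive)
  edge (6, 8)→(7, 3): d=(1,-5) inclusive
  edge (7, 3)→(17, 7): d=(10,4) inclusive
  edge (17, 7)→(6, 8): d=(-11,1) inclusive
    (3,1)@(7, 3): e=[0,0,54] → █  [on edge]
    (4,1)@(9, 3): e=[10,-8,52] → ·
    (3,2)@(7, 5): e=[2,20,32] → █
    (4,2)@(9, 5): e=[12,12,30] → █
    (5,2)@(11, 5): e=[22,4,28] → █
    (6,2)@(13, 5): e=[32,-4,26] → ·
    (3,3)@(7, 7): e=[4,40,10] → █
    (6,3)@(13, 7): e=[34,16,4] → █
    (7,3)@(15, 7): e=[44,8,2] → █
    (8,3)@(17, 7): e=[54,0,0] → █  [on edge]
    (9,3)@(19, 7): e=[64,-8,-2] → ·
    (3,4)@(7, 9): e=[6,60,-12] → ·
  covered (10 px):
    · · · · · · · · · · ·
    · · · █ · · · · · · ·
    · · · █ █ █ · · · · ·
    · · · █ █ █ █ █ █ · ·
    · · · · · · · · · · ·
    · · · · · · · · · · ·
T2:
  2·area = 24
  edge (8, 6)→(20, 2): d=(12,-4) inclusive
  edge (20, 2)→(2, 10): d=(-18,8) inclusive
  edge (2, 10)→(8, 6): d=(6,-4) inclusive
    (8,1)@(17, 3): e=[0,6,18] → █  [on edge]
    (9,1)@(19, 3): e=[8,-10,26] → ·
    (5,2)@(11, 5): e=[0,18,6] → █  [on edge]
    (6,2)@(13, 5): e=[8,2,14] → █
    (7,2)@(15, 5): e=[16,-14,22] → ·
    (8,2)@(17, 5): e=[24,-30,30] → ·
    (2,3)@(5, 7): e=[0,30,-6] → ·  [on edge]
    (3,3)@(7, 7): e=[8,14,2] → █
    (4,3)@(9, 7): e=[16,-2,10] → ·
    (5,3)@(11, 7): e=[24,-18,18] → ·
    (6,3)@(13, 7): e=[32,-34,26] → ·
    (3,4)@(7, 9): e=[32,-22,14] → ·
  covered (4 px):
    · · · · · · · · · · ·
    · · · · · · · · █ · ·
    · · · · · █ █ · · · ·
    · · · █ · · · · · · ·
    · · · · · · · · · · ·
    · · · · · · · · · · ·

Answer: [6,18,0]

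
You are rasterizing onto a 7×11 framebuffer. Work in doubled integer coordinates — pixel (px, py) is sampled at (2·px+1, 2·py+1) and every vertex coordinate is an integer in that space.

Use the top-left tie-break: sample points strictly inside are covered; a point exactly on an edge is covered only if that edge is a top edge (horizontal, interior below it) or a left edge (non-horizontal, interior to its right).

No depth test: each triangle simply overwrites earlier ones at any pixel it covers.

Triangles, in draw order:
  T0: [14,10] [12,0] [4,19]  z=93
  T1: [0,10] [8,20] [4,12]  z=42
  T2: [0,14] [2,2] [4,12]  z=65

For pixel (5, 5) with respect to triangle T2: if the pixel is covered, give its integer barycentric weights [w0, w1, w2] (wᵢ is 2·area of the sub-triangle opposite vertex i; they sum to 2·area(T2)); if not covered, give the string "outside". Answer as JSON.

T0:
  2·area = 118  (B↔C swapped to make it positive)
  edge (14, 10)→(4, 19): d=(-10,9) right/bottom  bias=-1
  edge (4, 19)→(12, 0): d=(8,-19) top-left  bias=+0
  edge (12, 0)→(14, 10): d=(2,10) right/bottom  bias=-1
    (5,1)@(11, 3): e=[97,5,16] → #
    (6,1)@(13, 3): e=[79,43,-4] → ·
    (5,2)@(11, 5): e=[77,21,20] → #
    (6,2)@(13, 5): e=[59,59,0] → ·  [on edge]
    (5,3)@(11, 7): e=[57,37,24] → #
    (6,3)@(13, 7): e=[39,75,4] → #
    (4,4)@(9, 9): e=[55,15,48] → #
    (4,5)@(9, 11): e=[35,31,52] → #
    (6,5)@(13, 11): e=[-1,107,12] → ·
    (3,6)@(7, 13): e=[33,9,76] → #
    (5,6)@(11, 13): e=[-3,85,36] → ·
    (3,7)@(7, 15): e=[13,25,80] → #
  covered (13 px):
    · · · · · · ·
    · · · · · # ·
    · · · · · # ·
    · · · · · # #
    · · · · # # #
    · · · · # # ·
    · · · # # · ·
    · · · # · · ·
    · · # · · · ·
    · · · · · · ·
    · · · · · · ·
T1:
  2·area = 24  (B↔C swapped to make it positive)
  edge (0, 10)→(4, 12): d=(4,2) right/bottom  bias=-1
  edge (4, 12)→(8, 20): d=(4,8) right/bottom  bias=-1
  edge (8, 20)→(0, 10): d=(-8,-10) top-left  bias=+0
    (0,5)@(1, 11): e=[2,20,2] → #
    (1,5)@(3, 11): e=[-2,4,22] → ·
    (0,6)@(1, 13): e=[10,28,-14] → ·
    (1,6)@(3, 13): e=[6,12,6] → #
    (2,6)@(5, 13): e=[2,-4,26] → ·
    (1,7)@(3, 15): e=[14,20,-10] → ·
    (2,7)@(5, 15): e=[10,4,10] → #
    (3,7)@(7, 15): e=[6,-12,30] → ·
    (2,8)@(5, 17): e=[18,12,-6] → ·
  covered (3 px):
    · · · · · · ·
    · · · · · · ·
    · · · · · · ·
    · · · · · · ·
    · · · · · · ·
    # · · · · · ·
    · # · · · · ·
    · · # · · · ·
    · · · · · · ·
    · · · · · · ·
    · · · · · · ·
T2:
  2·area = 44
  edge (0, 14)→(2, 2): d=(2,-12) top-left  bias=+0
  edge (2, 2)→(4, 12): d=(2,10) right/bottom  bias=-1
  edge (4, 12)→(0, 14): d=(-4,2) right/bottom  bias=-1
    (1,3)@(3, 7): e=[22,0,22] → ·  [on edge]
    (0,4)@(1, 9): e=[2,24,18] → #
    (1,4)@(3, 9): e=[26,4,14] → #
    (2,4)@(5, 9): e=[50,-16,10] → ·
    (0,5)@(1, 11): e=[6,28,10] → #
    (2,5)@(5, 11): e=[54,-12,2] → ·
    (0,6)@(1, 13): e=[10,32,2] → #
    (1,6)@(3, 13): e=[34,12,-2] → ·
    (0,7)@(1, 15): e=[14,36,-6] → ·
    (2,8)@(5, 17): e=[66,0,-22] → ·  [on edge]
  covered (5 px):
    · · · · · · ·
    · · · · · · ·
    · · · · · · ·
    · · · · · · ·
    # # · · · · ·
    # # · · · · ·
    # · · · · · ·
    · · · · · · ·
    · · · · · · ·
    · · · · · · ·
    · · · · · · ·

Answer: "outside"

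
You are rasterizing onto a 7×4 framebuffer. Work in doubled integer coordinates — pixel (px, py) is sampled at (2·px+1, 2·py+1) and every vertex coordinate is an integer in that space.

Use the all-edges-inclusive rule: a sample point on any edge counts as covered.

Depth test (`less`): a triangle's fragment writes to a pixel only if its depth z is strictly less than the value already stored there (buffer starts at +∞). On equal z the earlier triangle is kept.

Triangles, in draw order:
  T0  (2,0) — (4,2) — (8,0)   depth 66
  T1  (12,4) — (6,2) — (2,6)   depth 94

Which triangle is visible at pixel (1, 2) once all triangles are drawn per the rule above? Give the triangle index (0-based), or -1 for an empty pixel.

T0:
  2·area = 12  (B↔C swapped to make it positive)
  edge (2, 0)→(8, 0): d=(6,0) inclusive
  edge (8, 0)→(4, 2): d=(-4,2) inclusive
  edge (4, 2)→(2, 0): d=(-2,-2) inclusive
    (1,0)@(3, 1): e=[6,6,0] → X  [on edge]
    (2,0)@(5, 1): e=[6,2,4] → X
    (3,0)@(7, 1): e=[6,-2,8] → .
    (1,1)@(3, 3): e=[18,-2,-4] → .
    (2,1)@(5, 3): e=[18,-6,0] → .  [on edge]
    (3,2)@(7, 5): e=[30,-18,0] → .  [on edge]
    (4,3)@(9, 7): e=[42,-30,0] → .  [on edge]
  covered (2 px):
    . X X . . . .
    . . . . . . .
    . . . . . . .
    . . . . . . .
T1:
  2·area = 32  (B↔C swapped to make it positive)
  edge (12, 4)→(2, 6): d=(-10,2) inclusive
  edge (2, 6)→(6, 2): d=(4,-4) inclusive
  edge (6, 2)→(12, 4): d=(6,2) inclusive
    (1,0)@(3, 1): e=[48,-16,0] → .  [on edge]
    (3,0)@(7, 1): e=[40,0,-8] → .  [on edge]
    (2,1)@(5, 3): e=[24,0,8] → X  [on edge]
    (3,1)@(7, 3): e=[20,8,4] → X
    (4,1)@(9, 3): e=[16,16,0] → X  [on edge]
    (5,1)@(11, 3): e=[12,24,-4] → .
    (1,2)@(3, 5): e=[8,0,24] → X  [on edge]
    (3,2)@(7, 5): e=[0,16,16] → X  [on edge]
    (4,2)@(9, 5): e=[-4,24,12] → .
    (0,3)@(1, 7): e=[-8,0,40] → .  [on edge]
    (1,3)@(3, 7): e=[-12,8,36] → .
    (2,3)@(5, 7): e=[-16,16,32] → .
  covered (6 px):
    . . . . . . .
    . . X X X . .
    . X X X . . .
    . . . . . . .

Z-buffer (winner per pixel, '.' = empty):
  . 0 0 . . . .
  . . 1 1 1 . .
  . 1 1 1 . . .
  . . . . . . .

Answer: 1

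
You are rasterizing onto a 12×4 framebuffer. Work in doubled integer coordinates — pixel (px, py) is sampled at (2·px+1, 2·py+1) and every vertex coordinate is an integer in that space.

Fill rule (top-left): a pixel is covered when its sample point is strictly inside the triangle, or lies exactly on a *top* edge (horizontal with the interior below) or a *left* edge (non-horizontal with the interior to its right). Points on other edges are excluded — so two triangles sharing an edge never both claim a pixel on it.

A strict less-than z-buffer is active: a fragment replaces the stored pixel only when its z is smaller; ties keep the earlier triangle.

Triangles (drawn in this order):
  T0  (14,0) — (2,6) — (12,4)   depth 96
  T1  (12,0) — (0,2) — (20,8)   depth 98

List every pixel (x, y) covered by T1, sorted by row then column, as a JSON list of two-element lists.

T0:
  2·area = 36  (B↔C swapped to make it positive)
  edge (14, 0)→(12, 4): d=(-2,4) right/bottom  bias=-1
  edge (12, 4)→(2, 6): d=(-10,2) right/bottom  bias=-1
  edge (2, 6)→(14, 0): d=(12,-6) top-left  bias=+0
    (6,0)@(13, 1): e=[2,28,6] → X
    (7,0)@(15, 1): e=[-6,24,18] → .
    (4,1)@(9, 3): e=[14,16,6] → X
    (5,1)@(11, 3): e=[6,12,18] → X
    (6,1)@(13, 3): e=[-2,8,30] → .
    (8,1)@(17, 3): e=[-18,0,54] → .  [on edge]
    (2,2)@(5, 5): e=[26,4,6] → X
    (3,2)@(7, 5): e=[18,0,18] → .  [on edge]
    (4,2)@(9, 5): e=[10,-4,30] → .
    (5,2)@(11, 5): e=[2,-8,42] → .
    (2,3)@(5, 7): e=[22,-16,30] → .
  covered (4 px):
    . . . . . . X . . . . .
    . . . . X X . . . . . .
    . . X . . . . . . . . .
    . . . . . . . . . . . .
T1:
  2·area = 112  (B↔C swapped to make it positive)
  edge (12, 0)→(20, 8): d=(8,8) right/bottom  bias=-1
  edge (20, 8)→(0, 2): d=(-20,-6) top-left  bias=+0
  edge (0, 2)→(12, 0): d=(12,-2) top-left  bias=+0
    (3,0)@(7, 1): e=[48,62,2] → X
    (4,0)@(9, 1): e=[32,74,6] → X
    (5,0)@(11, 1): e=[16,86,10] → X
    (6,0)@(13, 1): e=[0,98,14] → .  [on edge]
    (2,1)@(5, 3): e=[80,10,22] → X
    (6,1)@(13, 3): e=[16,58,38] → X
    (7,1)@(15, 3): e=[0,70,42] → .  [on edge]
    (2,2)@(5, 5): e=[96,-30,46] → .
    (3,2)@(7, 5): e=[80,-18,50] → .
    (4,2)@(9, 5): e=[64,-6,54] → .
    (5,2)@(11, 5): e=[48,6,58] → X
    (7,2)@(15, 5): e=[16,30,66] → X
    (8,2)@(17, 5): e=[0,42,70] → .  [on edge]
    (9,3)@(19, 7): e=[0,14,98] → .  [on edge]
  covered (12 px):
    . . . X X X . . . . . .
    . . X X X X X . . . . .
    . . . . . X X X . . . .
    . . . . . . . . X . . .

Result: [[3,0],[4,0],[5,0],[2,1],[3,1],[4,1],[5,1],[6,1],[5,2],[6,2],[7,2],[8,3]]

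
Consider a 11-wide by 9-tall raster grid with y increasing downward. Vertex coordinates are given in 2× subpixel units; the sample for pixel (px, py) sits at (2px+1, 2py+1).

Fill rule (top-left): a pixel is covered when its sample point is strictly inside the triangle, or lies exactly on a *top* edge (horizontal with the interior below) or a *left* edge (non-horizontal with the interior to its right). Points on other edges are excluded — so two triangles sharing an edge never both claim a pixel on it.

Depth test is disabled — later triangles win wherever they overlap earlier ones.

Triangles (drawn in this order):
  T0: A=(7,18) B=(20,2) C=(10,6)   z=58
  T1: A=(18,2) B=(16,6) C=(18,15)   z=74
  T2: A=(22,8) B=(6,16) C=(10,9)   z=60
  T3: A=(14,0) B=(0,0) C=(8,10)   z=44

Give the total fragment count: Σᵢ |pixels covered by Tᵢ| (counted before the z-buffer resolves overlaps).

T0:
  2·area = 108  (B↔C swapped to make it positive)
  edge (7, 18)→(10, 6): d=(3,-12) top-left  bias=+0
  edge (10, 6)→(20, 2): d=(10,-4) top-left  bias=+0
  edge (20, 2)→(7, 18): d=(-13,16) right/bottom  bias=-1
    (9,1)@(19, 3): e=[99,6,3] → X
    (10,1)@(21, 3): e=[123,14,-29] → .
    (6,2)@(13, 5): e=[33,2,73] → X
    (7,2)@(15, 5): e=[57,10,41] → X
    (8,2)@(17, 5): e=[81,18,9] → X
    (9,2)@(19, 5): e=[105,26,-23] → .
    (5,3)@(11, 7): e=[15,14,79] → X
    (8,3)@(17, 7): e=[87,38,-17] → .
    (5,4)@(11, 9): e=[21,34,53] → X
    (7,4)@(15, 9): e=[69,50,-11] → .
    (4,5)@(9, 11): e=[3,46,59] → X
    (6,5)@(13, 11): e=[51,62,-5] → .
  covered (14 px):
    . . . . . . . . . . .
    . . . . . . . . . X .
    . . . . . . X X X . .
    . . . . . X X X . . .
    . . . . . X X . . . .
    . . . . X X . . . . .
    . . . . X X . . . . .
    . . . . X . . . . . .
    . . . . . . . . . . .
T1:
  2·area = 26  (B↔C swapped to make it positive)
  edge (18, 2)→(18, 15): d=(0,13) right/bottom  bias=-1
  edge (18, 15)→(16, 6): d=(-2,-9) top-left  bias=+0
  edge (16, 6)→(18, 2): d=(2,-4) top-left  bias=+0
    (8,2)@(17, 5): e=[13,11,2] → X
    (9,2)@(19, 5): e=[-13,29,10] → .
    (8,3)@(17, 7): e=[13,7,6] → X
    (9,3)@(19, 7): e=[-13,25,14] → .
    (8,4)@(17, 9): e=[13,3,10] → X
    (9,4)@(19, 9): e=[-13,21,18] → .
    (8,5)@(17, 11): e=[13,-1,14] → .
  covered (3 px):
    . . . . . . . . . . .
    . . . . . . . . . . .
    . . . . . . . . X . .
    . . . . . . . . X . .
    . . . . . . . . X . .
    . . . . . . . . . . .
    . . . . . . . . . . .
    . . . . . . . . . . .
    . . . . . . . . . . .
T2:
  2·area = 80
  edge (22, 8)→(6, 16): d=(-16,8) right/bottom  bias=-1
  edge (6, 16)→(10, 9): d=(4,-7) top-left  bias=+0
  edge (10, 9)→(22, 8): d=(12,-1) top-left  bias=+0
    (5,4)@(11, 9): e=[72,7,1] → X
    (6,4)@(13, 9): e=[56,21,3] → X
    (7,4)@(15, 9): e=[40,35,5] → X
    (8,4)@(17, 9): e=[24,49,7] → X
    (9,4)@(19, 9): e=[8,63,9] → X
    (10,4)@(21, 9): e=[-8,77,11] → .
    (4,5)@(9, 11): e=[56,1,23] → X
    (8,5)@(17, 11): e=[-8,57,31] → .
    (9,5)@(19, 11): e=[-24,71,33] → .
    (4,6)@(9, 13): e=[24,9,47] → X
    (6,6)@(13, 13): e=[-8,37,51] → .
    (7,6)@(15, 13): e=[-24,51,53] → .
  covered (12 px):
    . . . . . . . . . . .
    . . . . . . . . . . .
    . . . . . . . . . . .
    . . . . . . . . . . .
    . . . . . X X X X X .
    . . . . X X X X . . .
    . . . . X X . . . . .
    . . . X . . . . . . .
    . . . . . . . . . . .
T3:
  2·area = 140  (B↔C swapped to make it positive)
  edge (14, 0)→(8, 10): d=(-6,10) right/bottom  bias=-1
  edge (8, 10)→(0, 0): d=(-8,-10) top-left  bias=+0
  edge (0, 0)→(14, 0): d=(14,0) top-left  bias=+0
    (0,0)@(1, 1): e=[124,2,14] → X
    (1,0)@(3, 1): e=[104,22,14] → X
    (2,0)@(5, 1): e=[84,42,14] → X
    (3,0)@(7, 1): e=[64,62,14] → X
    (4,0)@(9, 1): e=[44,82,14] → X
    (5,0)@(11, 1): e=[24,102,14] → X
    (6,0)@(13, 1): e=[4,122,14] → X
    (7,0)@(15, 1): e=[-16,142,14] → .
    (0,1)@(1, 3): e=[112,-14,42] → .
    (1,1)@(3, 3): e=[92,6,42] → X
    (6,1)@(13, 3): e=[-8,106,42] → .
    (1,2)@(3, 5): e=[80,-10,70] → .
    (5,2)@(11, 5): e=[0,70,70] → .  [on edge]
    (2,7)@(5, 15): e=[0,-70,210] → .  [on edge]
  covered (17 px):
    X X X X X X X . . . .
    . X X X X X . . . . .
    . . X X X . . . . . .
    . . . X X . . . . . .
    . . . . . . . . . . .
    . . . . . . . . . . .
    . . . . . . . . . . .
    . . . . . . . . . . .
    . . . . . . . . . . .

Result: 46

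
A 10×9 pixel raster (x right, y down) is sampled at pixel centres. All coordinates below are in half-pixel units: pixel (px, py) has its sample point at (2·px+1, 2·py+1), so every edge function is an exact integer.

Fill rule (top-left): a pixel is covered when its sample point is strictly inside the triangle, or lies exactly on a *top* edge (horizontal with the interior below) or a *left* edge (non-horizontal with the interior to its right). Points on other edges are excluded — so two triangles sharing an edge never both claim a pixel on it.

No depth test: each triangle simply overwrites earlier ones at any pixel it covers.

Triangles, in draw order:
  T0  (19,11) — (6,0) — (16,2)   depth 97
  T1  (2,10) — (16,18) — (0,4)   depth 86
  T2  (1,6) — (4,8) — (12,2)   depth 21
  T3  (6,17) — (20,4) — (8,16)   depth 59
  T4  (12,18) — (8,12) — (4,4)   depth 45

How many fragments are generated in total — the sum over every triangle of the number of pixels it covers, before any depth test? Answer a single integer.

T0:
  2·area = 84
  edge (19, 11)→(6, 0): d=(-13,-11) top-left  bias=+0
  edge (6, 0)→(16, 2): d=(10,2) right/bottom  bias=-1
  edge (16, 2)→(19, 11): d=(3,9) right/bottom  bias=-1
    (4,0)@(9, 1): e=[20,4,60] → X
    (5,0)@(11, 1): e=[42,0,42] → .  [on edge]
    (4,1)@(9, 3): e=[-6,24,66] → .
    (5,1)@(11, 3): e=[16,20,48] → X
    (6,1)@(13, 3): e=[38,16,30] → X
    (7,1)@(15, 3): e=[60,12,12] → X
    (8,1)@(17, 3): e=[82,8,-6] → .
    (5,2)@(11, 5): e=[-10,40,54] → .
    (6,2)@(13, 5): e=[12,36,36] → X
    (8,2)@(17, 5): e=[56,28,0] → .  [on edge]
    (6,3)@(13, 7): e=[-14,56,42] → .
    (7,3)@(15, 7): e=[8,52,24] → X
    (9,5)@(19, 11): e=[0,84,0] → .  [on edge]
  covered (9 px):
    . . . . X . . . . .
    . . . . . X X X . .
    . . . . . . X X . .
    . . . . . . . X X .
    . . . . . . . . X .
    . . . . . . . . . .
    . . . . . . . . . .
    . . . . . . . . . .
    . . . . . . . . . .
T1:
  2·area = 68  (B↔C swapped to make it positive)
  edge (2, 10)→(0, 4): d=(-2,-6) top-left  bias=+0
  edge (0, 4)→(16, 18): d=(16,14) right/bottom  bias=-1
  edge (16, 18)→(2, 10): d=(-14,-8) top-left  bias=+0
    (0,2)@(1, 5): e=[4,2,62] → X
    (1,2)@(3, 5): e=[16,-26,78] → .
    (0,3)@(1, 7): e=[0,34,34] → X  [on edge]
    (1,3)@(3, 7): e=[12,6,50] → X
    (2,3)@(5, 7): e=[24,-22,66] → .
    (0,4)@(1, 9): e=[-4,66,6] → .
    (1,4)@(3, 9): e=[8,38,22] → X
    (2,4)@(5, 9): e=[20,10,38] → X
    (3,4)@(7, 9): e=[32,-18,54] → .
    (1,5)@(3, 11): e=[4,70,-6] → .
    (2,5)@(5, 11): e=[16,42,10] → X
    (3,5)@(7, 11): e=[28,14,26] → X
    (1,6)@(3, 13): e=[0,102,-34] → .  [on edge]
  covered (9 px):
    . . . . . . . . . .
    . . . . . . . . . .
    X . . . . . . . . .
    X X . . . . . . . .
    . X X . . . . . . .
    . . X X . . . . . .
    . . . . X . . . . .
    . . . . . X . . . .
    . . . . . . . . . .
T2:
  2·area = 34  (B↔C swapped to make it positive)
  edge (1, 6)→(12, 2): d=(11,-4) top-left  bias=+0
  edge (12, 2)→(4, 8): d=(-8,6) right/bottom  bias=-1
  edge (4, 8)→(1, 6): d=(-3,-2) top-left  bias=+0
    (2,2)@(5, 5): e=[5,18,11] → X
    (3,2)@(7, 5): e=[13,6,15] → X
    (4,2)@(9, 5): e=[21,-6,19] → .
    (1,3)@(3, 7): e=[19,14,1] → X
    (3,3)@(7, 7): e=[35,-10,9] → .
    (1,4)@(3, 9): e=[41,-2,-5] → .
    (2,4)@(5, 9): e=[49,-14,-1] → .
  covered (4 px):
    . . . . . . . . . .
    . . . . . . . . . .
    . . X X . . . . . .
    . X X . . . . . . .
    . . . . . . . . . .
    . . . . . . . . . .
    . . . . . . . . . .
    . . . . . . . . . .
    . . . . . . . . . .
T3:
  2·area = 12
  edge (6, 17)→(20, 4): d=(14,-13) top-left  bias=+0
  edge (20, 4)→(8, 16): d=(-12,12) right/bottom  bias=-1
  edge (8, 16)→(6, 17): d=(-2,1) right/bottom  bias=-1
    (9,2)@(19, 5): e=[1,0,11] → .  [on edge]
    (8,3)@(17, 7): e=[3,0,9] → .  [on edge]
    (7,4)@(15, 9): e=[5,0,7] → .  [on edge]
    (6,5)@(13, 11): e=[7,0,5] → .  [on edge]
    (5,6)@(11, 13): e=[9,0,3] → .  [on edge]
    (4,7)@(9, 15): e=[11,0,1] → .  [on edge]
    (3,8)@(7, 17): e=[13,0,-1] → .  [on edge]
  covered (0 px):
    . . . . . . . . . .
    . . . . . . . . . .
    . . . . . . . . . .
    . . . . . . . . . .
    . . . . . . . . . .
    . . . . . . . . . .
    . . . . . . . . . .
    . . . . . . . . . .
    . . . . . . . . . .
T4:
  2·area = 8
  edge (12, 18)→(8, 12): d=(-4,-6) top-left  bias=+0
  edge (8, 12)→(4, 4): d=(-4,-8) top-left  bias=+0
  edge (4, 4)→(12, 18): d=(8,14) right/bottom  bias=-1
    (4,6)@(9, 13): e=[2,4,2] → X
    (5,6)@(11, 13): e=[14,20,-26] → .
    (4,7)@(9, 15): e=[-6,-4,18] → .
  covered (1 px):
    . . . . . . . . . .
    . . . . . . . . . .
    . . . . . . . . . .
    . . . . . . . . . .
    . . . . . . . . . .
    . . . . . . . . . .
    . . . . X . . . . .
    . . . . . . . . . .
    . . . . . . . . . .

Answer: 23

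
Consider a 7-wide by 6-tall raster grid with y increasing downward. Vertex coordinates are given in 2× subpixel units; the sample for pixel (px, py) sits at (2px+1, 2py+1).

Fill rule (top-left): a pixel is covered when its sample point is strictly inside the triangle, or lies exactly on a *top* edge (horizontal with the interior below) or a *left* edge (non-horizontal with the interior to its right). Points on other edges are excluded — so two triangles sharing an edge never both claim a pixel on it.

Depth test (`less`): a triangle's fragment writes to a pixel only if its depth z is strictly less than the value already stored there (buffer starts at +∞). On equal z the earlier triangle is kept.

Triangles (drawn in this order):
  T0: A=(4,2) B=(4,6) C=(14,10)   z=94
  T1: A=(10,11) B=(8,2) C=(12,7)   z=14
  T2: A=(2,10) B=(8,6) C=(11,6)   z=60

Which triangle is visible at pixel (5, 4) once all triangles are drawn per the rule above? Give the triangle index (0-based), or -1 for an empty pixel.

T0:
  2·area = 40  (B↔C swapped to make it positive)
  edge (4, 2)→(14, 10): d=(10,8) right/bottom  bias=-1
  edge (14, 10)→(4, 6): d=(-10,-4) top-left  bias=+0
  edge (4, 6)→(4, 2): d=(0,-4) top-left  bias=+0
    (2,1)@(5, 3): e=[2,34,4] → #
    (3,1)@(7, 3): e=[-14,42,12] → ·
    (2,2)@(5, 5): e=[22,14,4] → #
    (3,2)@(7, 5): e=[6,22,12] → #
    (4,2)@(9, 5): e=[-10,30,20] → ·
    (2,3)@(5, 7): e=[42,-6,4] → ·
    (3,3)@(7, 7): e=[26,2,12] → #
    (4,3)@(9, 7): e=[10,10,20] → #
    (5,3)@(11, 7): e=[-6,18,28] → ·
    (3,4)@(7, 9): e=[46,-18,12] → ·
    (4,4)@(9, 9): e=[30,-10,20] → ·
  covered (5 px):
    · · · · · · ·
    · · # · · · ·
    · · # # · · ·
    · · · # # · ·
    · · · · · · ·
    · · · · · · ·
T1:
  2·area = 26
  edge (10, 11)→(8, 2): d=(-2,-9) top-left  bias=+0
  edge (8, 2)→(12, 7): d=(4,5) right/bottom  bias=-1
  edge (12, 7)→(10, 11): d=(-2,4) right/bottom  bias=-1
    (4,2)@(9, 5): e=[3,7,16] → #
    (5,2)@(11, 5): e=[21,-3,8] → ·
    (6,2)@(13, 5): e=[39,-13,0] → ·  [on edge]
    (4,3)@(9, 7): e=[-1,15,12] → ·
    (5,3)@(11, 7): e=[17,5,4] → #
    (6,3)@(13, 7): e=[35,-5,-4] → ·
    (5,4)@(11, 9): e=[13,13,0] → ·  [on edge]
  covered (2 px):
    · · · · · · ·
    · · · · · · ·
    · · · · # · ·
    · · · · · # ·
    · · · · · · ·
    · · · · · · ·
T2:
  2·area = 12
  edge (2, 10)→(8, 6): d=(6,-4) top-left  bias=+0
  edge (8, 6)→(11, 6): d=(3,0) top-left  bias=+0
  edge (11, 6)→(2, 10): d=(-9,4) right/bottom  bias=-1
    (3,3)@(7, 7): e=[2,3,7] → #
    (4,3)@(9, 7): e=[10,3,-1] → ·
    (3,4)@(7, 9): e=[14,9,-11] → ·
  covered (1 px):
    · · · · · · ·
    · · · · · · ·
    · · · · · · ·
    · · · # · · ·
    · · · · · · ·
    · · · · · · ·

Z-buffer (winner per pixel, '.' = empty):
  . . . . . . .
  . . 0 . . . .
  . . 0 0 1 . .
  . . . 2 0 1 .
  . . . . . . .
  . . . . . . .

Result: -1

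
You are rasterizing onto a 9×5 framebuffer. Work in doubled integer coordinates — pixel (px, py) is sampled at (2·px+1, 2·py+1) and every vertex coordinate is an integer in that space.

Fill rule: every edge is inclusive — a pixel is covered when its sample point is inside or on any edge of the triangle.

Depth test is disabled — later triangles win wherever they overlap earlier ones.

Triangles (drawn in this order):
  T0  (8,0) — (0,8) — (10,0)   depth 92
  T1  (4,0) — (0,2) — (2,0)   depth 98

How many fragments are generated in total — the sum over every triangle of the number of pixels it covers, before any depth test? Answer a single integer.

T0:
  2·area = 16  (B↔C swapped to make it positive)
  edge (8, 0)→(10, 0): d=(2,0) inclusive
  edge (10, 0)→(0, 8): d=(-10,8) inclusive
  edge (0, 8)→(8, 0): d=(8,-8) inclusive
    (3,0)@(7, 1): e=[2,14,0] → X  [on edge]
    (4,0)@(9, 1): e=[2,-2,16] → .
    (2,1)@(5, 3): e=[6,10,0] → X  [on edge]
    (3,1)@(7, 3): e=[6,-6,16] → .
    (1,2)@(3, 5): e=[10,6,0] → X  [on edge]
    (2,2)@(5, 5): e=[10,-10,16] → .
    (0,3)@(1, 7): e=[14,2,0] → X  [on edge]
    (1,3)@(3, 7): e=[14,-14,16] → .
    (0,4)@(1, 9): e=[18,-18,16] → .
  covered (4 px):
    . . . X . . . . .
    . . X . . . . . .
    . X . . . . . . .
    X . . . . . . . .
    . . . . . . . . .
T1:
  2·area = 4
  edge (4, 0)→(0, 2): d=(-4,2) inclusive
  edge (0, 2)→(2, 0): d=(2,-2) inclusive
  edge (2, 0)→(4, 0): d=(2,0) inclusive
    (0,0)@(1, 1): e=[2,0,2] → X  [on edge]
    (1,0)@(3, 1): e=[-2,4,2] → .
    (0,1)@(1, 3): e=[-6,4,6] → .
  covered (1 px):
    X . . . . . . . .
    . . . . . . . . .
    . . . . . . . . .
    . . . . . . . . .
    . . . . . . . . .

Answer: 5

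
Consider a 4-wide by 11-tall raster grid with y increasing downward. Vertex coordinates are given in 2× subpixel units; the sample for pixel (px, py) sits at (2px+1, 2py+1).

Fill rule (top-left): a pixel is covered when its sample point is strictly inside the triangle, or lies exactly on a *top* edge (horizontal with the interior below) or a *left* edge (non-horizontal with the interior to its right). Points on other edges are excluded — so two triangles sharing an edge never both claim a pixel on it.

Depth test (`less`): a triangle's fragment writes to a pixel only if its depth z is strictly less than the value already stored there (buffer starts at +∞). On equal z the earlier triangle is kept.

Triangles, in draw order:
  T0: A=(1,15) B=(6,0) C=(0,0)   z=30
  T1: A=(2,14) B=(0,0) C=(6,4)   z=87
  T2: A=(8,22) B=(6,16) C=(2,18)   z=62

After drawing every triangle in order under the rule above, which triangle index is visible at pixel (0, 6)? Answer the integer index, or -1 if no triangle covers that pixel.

T0:
  2·area = 90  (B↔C swapped to make it positive)
  edge (1, 15)→(0, 0): d=(-1,-15) top-left  bias=+0
  edge (0, 0)→(6, 0): d=(6,0) top-left  bias=+0
  edge (6, 0)→(1, 15): d=(-5,15) right/bottom  bias=-1
    (0,0)@(1, 1): e=[14,6,70] → █
    (1,0)@(3, 1): e=[44,6,40] → █
    (2,0)@(5, 1): e=[74,6,10] → █
    (3,0)@(7, 1): e=[104,6,-20] → ·
    (0,1)@(1, 3): e=[12,18,60] → █
    (2,1)@(5, 3): e=[72,18,0] → ·  [on edge]
    (0,2)@(1, 5): e=[10,30,50] → █
    (2,2)@(5, 5): e=[70,30,-10] → ·
    (0,3)@(1, 7): e=[8,42,40] → █
    (2,3)@(5, 7): e=[68,42,-20] → ·
    (0,4)@(1, 9): e=[6,54,30] → █
    (1,4)@(3, 9): e=[36,54,0] → ·  [on edge]
    (0,7)@(1, 15): e=[0,90,0] → ·  [on edge]
  covered (12 px):
    █ █ █ ·
    █ █ · ·
    █ █ · ·
    █ █ · ·
    █ · · ·
    █ · · ·
    █ · · ·
    · · · ·
    · · · ·
    · · · ·
    · · · ·
T1:
  2·area = 76
  edge (2, 14)→(0, 0): d=(-2,-14) top-left  bias=+0
  edge (0, 0)→(6, 4): d=(6,4) right/bottom  bias=-1
  edge (6, 4)→(2, 14): d=(-4,10) right/bottom  bias=-1
    (0,0)@(1, 1): e=[12,2,62] → █
    (1,0)@(3, 1): e=[40,-6,42] → ·
    (0,1)@(1, 3): e=[8,14,54] → █
    (1,1)@(3, 3): e=[36,6,34] → █
    (2,1)@(5, 3): e=[64,-2,14] → ·
    (0,2)@(1, 5): e=[4,26,46] → █
    (2,2)@(5, 5): e=[60,10,6] → █
    (3,2)@(7, 5): e=[88,2,-14] → ·
    (0,3)@(1, 7): e=[0,38,38] → █  [on edge]
    (2,3)@(5, 7): e=[56,22,-2] → ·
    (0,4)@(1, 9): e=[-4,50,30] → ·
    (1,4)@(3, 9): e=[24,42,10] → █
    (1,10)@(3, 21): e=[0,114,-38] → ·  [on edge]
  covered (10 px):
    █ · · ·
    █ █ · ·
    █ █ █ ·
    █ █ · ·
    · █ · ·
    · █ · ·
    · · · ·
    · · · ·
    · · · ·
    · · · ·
    · · · ·
T2:
  2·area = 28  (B↔C swapped to make it positive)
  edge (8, 22)→(2, 18): d=(-6,-4) top-left  bias=+0
  edge (2, 18)→(6, 16): d=(4,-2) top-left  bias=+0
  edge (6, 16)→(8, 22): d=(2,6) right/bottom  bias=-1
    (0,0)@(1, 1): e=[98,-70,0] → ·  [on edge]
    (1,3)@(3, 7): e=[70,-42,0] → ·  [on edge]
    (2,6)@(5, 13): e=[42,-14,0] → ·  [on edge]
    (2,8)@(5, 17): e=[18,2,8] → █
    (3,8)@(7, 17): e=[26,6,-4] → ·
    (2,9)@(5, 19): e=[6,10,12] → █
    (3,9)@(7, 19): e=[14,14,0] → ·  [on edge]
    (2,10)@(5, 21): e=[-6,18,16] → ·
    (3,10)@(7, 21): e=[2,22,4] → █
  covered (3 px):
    · · · ·
    · · · ·
    · · · ·
    · · · ·
    · · · ·
    · · · ·
    · · · ·
    · · · ·
    · · █ ·
    · · █ ·
    · · · █

Z-buffer (winner per pixel, '.' = empty):
  0 0 0 .
  0 0 . .
  0 0 1 .
  0 0 . .
  0 1 . .
  0 1 . .
  0 . . .
  . . . .
  . . 2 .
  . . 2 .
  . . . 2

Final: 0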